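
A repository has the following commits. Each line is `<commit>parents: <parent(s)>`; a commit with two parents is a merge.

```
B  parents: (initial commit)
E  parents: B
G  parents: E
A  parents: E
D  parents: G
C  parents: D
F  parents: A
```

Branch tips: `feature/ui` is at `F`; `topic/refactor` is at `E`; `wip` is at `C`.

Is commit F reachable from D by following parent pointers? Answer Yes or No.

No

Ancestors of D: {B, D, E, G}.
F is not in that set, so it is not an ancestor of D.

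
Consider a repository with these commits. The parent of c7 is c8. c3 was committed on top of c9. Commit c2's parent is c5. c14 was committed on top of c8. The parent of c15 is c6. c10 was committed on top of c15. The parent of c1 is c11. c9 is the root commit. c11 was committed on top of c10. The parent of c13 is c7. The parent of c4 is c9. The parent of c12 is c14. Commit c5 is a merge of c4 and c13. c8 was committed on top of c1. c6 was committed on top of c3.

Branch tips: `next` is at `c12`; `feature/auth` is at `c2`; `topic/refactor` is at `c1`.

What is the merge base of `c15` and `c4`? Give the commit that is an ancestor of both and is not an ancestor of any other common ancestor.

c9

Ancestors of c15: {c15, c3, c6, c9}.
Ancestors of c4: {c4, c9}.
Common ancestors: {c9}.
The only common ancestor is c9, so it is the merge base.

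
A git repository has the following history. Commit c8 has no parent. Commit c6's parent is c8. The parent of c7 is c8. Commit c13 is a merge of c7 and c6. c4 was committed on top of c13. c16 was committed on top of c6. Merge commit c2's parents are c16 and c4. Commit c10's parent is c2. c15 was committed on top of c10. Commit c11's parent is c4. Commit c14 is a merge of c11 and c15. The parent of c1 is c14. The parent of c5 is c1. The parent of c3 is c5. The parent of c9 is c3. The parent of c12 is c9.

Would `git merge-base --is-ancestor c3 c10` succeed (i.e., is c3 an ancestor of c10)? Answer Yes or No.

No

Ancestors of c10: {c10, c13, c16, c2, c4, c6, c7, c8}.
c3 is not in that set, so it is not an ancestor of c10.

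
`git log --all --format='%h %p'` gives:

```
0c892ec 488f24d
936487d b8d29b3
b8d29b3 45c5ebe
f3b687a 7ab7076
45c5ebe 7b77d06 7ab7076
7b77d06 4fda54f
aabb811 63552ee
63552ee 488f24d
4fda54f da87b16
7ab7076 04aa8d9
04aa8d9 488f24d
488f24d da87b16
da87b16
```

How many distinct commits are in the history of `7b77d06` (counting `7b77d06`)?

Walking parent pointers from 7b77d06: reachable set = {4fda54f, 7b77d06, da87b16}.
That is 3 commits.

3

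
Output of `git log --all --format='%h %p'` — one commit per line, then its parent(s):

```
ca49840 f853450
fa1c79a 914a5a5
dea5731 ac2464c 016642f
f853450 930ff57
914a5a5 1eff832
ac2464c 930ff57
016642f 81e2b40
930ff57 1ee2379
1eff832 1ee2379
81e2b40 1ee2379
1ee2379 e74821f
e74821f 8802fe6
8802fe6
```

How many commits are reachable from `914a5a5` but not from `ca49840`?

Reachable from 914a5a5: {1ee2379, 1eff832, 8802fe6, 914a5a5, e74821f}.
Reachable from ca49840: {1ee2379, 8802fe6, 930ff57, ca49840, e74821f, f853450}.
In 914a5a5's history but not ca49840's: {1eff832, 914a5a5} — 2 commits.

2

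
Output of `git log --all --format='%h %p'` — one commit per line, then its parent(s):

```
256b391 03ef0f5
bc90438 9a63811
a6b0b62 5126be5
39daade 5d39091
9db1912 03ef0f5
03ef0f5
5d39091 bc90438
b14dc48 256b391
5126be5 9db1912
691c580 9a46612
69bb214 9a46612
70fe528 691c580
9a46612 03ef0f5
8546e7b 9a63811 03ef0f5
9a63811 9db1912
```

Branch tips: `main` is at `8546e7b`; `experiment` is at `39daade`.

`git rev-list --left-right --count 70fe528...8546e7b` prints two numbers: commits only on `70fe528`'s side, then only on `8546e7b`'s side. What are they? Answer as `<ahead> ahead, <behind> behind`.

Reachable from 70fe528: {03ef0f5, 691c580, 70fe528, 9a46612}.
Reachable from 8546e7b: {03ef0f5, 8546e7b, 9a63811, 9db1912}.
Only in 70fe528's history (ahead): {691c580, 70fe528, 9a46612} — 3.
Only in 8546e7b's history (behind): {8546e7b, 9a63811, 9db1912} — 3.

3 ahead, 3 behind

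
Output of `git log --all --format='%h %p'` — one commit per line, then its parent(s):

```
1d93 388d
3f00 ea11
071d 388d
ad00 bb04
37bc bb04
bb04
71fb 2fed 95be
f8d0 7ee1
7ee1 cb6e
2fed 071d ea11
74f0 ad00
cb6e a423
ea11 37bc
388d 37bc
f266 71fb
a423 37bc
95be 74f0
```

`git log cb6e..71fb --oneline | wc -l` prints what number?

Reachable from 71fb: {071d, 2fed, 37bc, 388d, 71fb, 74f0, 95be, ad00, bb04, ea11}.
Reachable from cb6e: {37bc, a423, bb04, cb6e}.
In 71fb's history but not cb6e's: {071d, 2fed, 388d, 71fb, 74f0, 95be, ad00, ea11} — 8 commits.

8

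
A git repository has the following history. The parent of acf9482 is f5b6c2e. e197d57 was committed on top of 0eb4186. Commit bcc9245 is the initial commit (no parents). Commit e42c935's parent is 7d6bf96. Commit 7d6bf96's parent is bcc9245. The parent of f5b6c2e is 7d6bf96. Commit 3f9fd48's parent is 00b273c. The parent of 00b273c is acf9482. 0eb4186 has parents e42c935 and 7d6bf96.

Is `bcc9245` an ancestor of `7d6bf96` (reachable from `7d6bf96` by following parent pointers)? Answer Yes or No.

Ancestors of 7d6bf96 (commits reachable by following parents): {7d6bf96, bcc9245}.
bcc9245 is in that set, so it is an ancestor of 7d6bf96.

Yes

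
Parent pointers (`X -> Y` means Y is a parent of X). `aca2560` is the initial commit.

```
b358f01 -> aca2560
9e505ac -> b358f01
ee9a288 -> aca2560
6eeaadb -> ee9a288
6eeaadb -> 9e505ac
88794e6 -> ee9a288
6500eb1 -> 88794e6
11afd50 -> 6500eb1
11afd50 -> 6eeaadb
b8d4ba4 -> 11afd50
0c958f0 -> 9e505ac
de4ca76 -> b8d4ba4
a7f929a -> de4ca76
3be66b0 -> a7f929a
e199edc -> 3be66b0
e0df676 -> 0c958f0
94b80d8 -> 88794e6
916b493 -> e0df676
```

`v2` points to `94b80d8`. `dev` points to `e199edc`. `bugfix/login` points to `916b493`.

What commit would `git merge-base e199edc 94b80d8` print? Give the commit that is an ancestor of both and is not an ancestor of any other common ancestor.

Ancestors of e199edc: {11afd50, 3be66b0, 6500eb1, 6eeaadb, 88794e6, 9e505ac, a7f929a, aca2560, b358f01, b8d4ba4, de4ca76, e199edc, ee9a288}.
Ancestors of 94b80d8: {88794e6, 94b80d8, aca2560, ee9a288}.
Common ancestors: {88794e6, aca2560, ee9a288}.
Among these, 88794e6 is not an ancestor of any other common ancestor — it is the merge base.

88794e6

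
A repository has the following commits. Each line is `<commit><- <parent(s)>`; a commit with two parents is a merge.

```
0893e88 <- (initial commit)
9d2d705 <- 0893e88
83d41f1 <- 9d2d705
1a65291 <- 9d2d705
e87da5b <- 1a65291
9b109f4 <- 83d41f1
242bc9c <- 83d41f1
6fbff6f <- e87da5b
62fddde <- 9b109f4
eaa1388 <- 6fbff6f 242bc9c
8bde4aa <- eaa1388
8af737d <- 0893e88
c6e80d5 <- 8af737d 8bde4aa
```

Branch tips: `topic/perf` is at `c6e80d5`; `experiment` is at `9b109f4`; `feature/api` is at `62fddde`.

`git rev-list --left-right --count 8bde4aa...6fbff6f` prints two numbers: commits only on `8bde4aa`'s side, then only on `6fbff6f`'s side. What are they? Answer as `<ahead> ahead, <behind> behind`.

Reachable from 8bde4aa: {0893e88, 1a65291, 242bc9c, 6fbff6f, 83d41f1, 8bde4aa, 9d2d705, e87da5b, eaa1388}.
Reachable from 6fbff6f: {0893e88, 1a65291, 6fbff6f, 9d2d705, e87da5b}.
Only in 8bde4aa's history (ahead): {242bc9c, 83d41f1, 8bde4aa, eaa1388} — 4.
Only in 6fbff6f's history (behind): {} — 0.

4 ahead, 0 behind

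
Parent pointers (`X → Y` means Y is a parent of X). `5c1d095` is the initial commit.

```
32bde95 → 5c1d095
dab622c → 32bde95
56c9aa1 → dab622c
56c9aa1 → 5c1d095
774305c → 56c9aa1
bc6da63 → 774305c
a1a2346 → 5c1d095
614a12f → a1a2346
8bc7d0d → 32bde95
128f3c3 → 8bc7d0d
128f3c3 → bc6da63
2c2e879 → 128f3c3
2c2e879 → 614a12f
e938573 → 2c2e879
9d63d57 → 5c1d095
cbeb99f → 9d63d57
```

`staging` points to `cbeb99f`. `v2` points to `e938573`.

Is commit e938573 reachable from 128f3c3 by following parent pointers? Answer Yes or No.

No

Ancestors of 128f3c3: {128f3c3, 32bde95, 56c9aa1, 5c1d095, 774305c, 8bc7d0d, bc6da63, dab622c}.
e938573 is not in that set, so it is not an ancestor of 128f3c3.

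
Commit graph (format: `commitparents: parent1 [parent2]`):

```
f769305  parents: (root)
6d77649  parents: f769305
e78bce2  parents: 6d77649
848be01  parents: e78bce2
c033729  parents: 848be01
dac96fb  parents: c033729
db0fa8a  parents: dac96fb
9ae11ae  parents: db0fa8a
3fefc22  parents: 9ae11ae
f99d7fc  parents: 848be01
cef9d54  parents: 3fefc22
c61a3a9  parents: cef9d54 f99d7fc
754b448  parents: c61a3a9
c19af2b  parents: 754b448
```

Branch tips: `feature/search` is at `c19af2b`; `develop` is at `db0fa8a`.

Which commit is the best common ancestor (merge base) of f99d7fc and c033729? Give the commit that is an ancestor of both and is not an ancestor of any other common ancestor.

848be01

Ancestors of f99d7fc: {6d77649, 848be01, e78bce2, f769305, f99d7fc}.
Ancestors of c033729: {6d77649, 848be01, c033729, e78bce2, f769305}.
Common ancestors: {6d77649, 848be01, e78bce2, f769305}.
Among these, 848be01 is not an ancestor of any other common ancestor — it is the merge base.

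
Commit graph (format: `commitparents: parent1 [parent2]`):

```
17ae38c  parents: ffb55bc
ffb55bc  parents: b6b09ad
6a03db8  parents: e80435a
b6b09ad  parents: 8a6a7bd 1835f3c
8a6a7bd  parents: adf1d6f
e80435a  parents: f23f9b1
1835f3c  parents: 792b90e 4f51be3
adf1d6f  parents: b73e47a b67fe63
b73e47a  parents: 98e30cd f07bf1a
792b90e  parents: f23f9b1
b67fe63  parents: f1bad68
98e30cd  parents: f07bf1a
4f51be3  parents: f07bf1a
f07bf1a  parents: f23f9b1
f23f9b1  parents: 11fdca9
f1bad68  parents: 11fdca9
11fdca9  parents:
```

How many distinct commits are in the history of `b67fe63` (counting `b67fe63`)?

Walking parent pointers from b67fe63: reachable set = {11fdca9, b67fe63, f1bad68}.
That is 3 commits.

3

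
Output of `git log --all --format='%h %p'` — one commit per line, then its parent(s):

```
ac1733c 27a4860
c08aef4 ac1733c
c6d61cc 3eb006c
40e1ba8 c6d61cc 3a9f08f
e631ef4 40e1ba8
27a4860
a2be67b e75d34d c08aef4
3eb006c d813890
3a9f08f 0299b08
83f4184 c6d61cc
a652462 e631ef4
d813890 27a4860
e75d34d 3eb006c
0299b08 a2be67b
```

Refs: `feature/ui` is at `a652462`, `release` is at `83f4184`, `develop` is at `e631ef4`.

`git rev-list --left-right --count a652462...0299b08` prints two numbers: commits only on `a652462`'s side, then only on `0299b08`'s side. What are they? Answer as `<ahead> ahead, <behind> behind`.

5 ahead, 0 behind

Reachable from a652462: {0299b08, 27a4860, 3a9f08f, 3eb006c, 40e1ba8, a2be67b, a652462, ac1733c, c08aef4, c6d61cc, d813890, e631ef4, e75d34d}.
Reachable from 0299b08: {0299b08, 27a4860, 3eb006c, a2be67b, ac1733c, c08aef4, d813890, e75d34d}.
Only in a652462's history (ahead): {3a9f08f, 40e1ba8, a652462, c6d61cc, e631ef4} — 5.
Only in 0299b08's history (behind): {} — 0.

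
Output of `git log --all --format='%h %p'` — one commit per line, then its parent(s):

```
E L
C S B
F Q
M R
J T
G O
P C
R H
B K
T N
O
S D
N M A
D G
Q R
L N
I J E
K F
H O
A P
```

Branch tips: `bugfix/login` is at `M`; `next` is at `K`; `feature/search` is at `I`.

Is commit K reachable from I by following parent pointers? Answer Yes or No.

Ancestors of I (commits reachable by following parents): {A, B, C, D, E, F, G, H, I, J, K, L, M, N, O, P, Q, R, S, T}.
K is in that set, so it is an ancestor of I.

Yes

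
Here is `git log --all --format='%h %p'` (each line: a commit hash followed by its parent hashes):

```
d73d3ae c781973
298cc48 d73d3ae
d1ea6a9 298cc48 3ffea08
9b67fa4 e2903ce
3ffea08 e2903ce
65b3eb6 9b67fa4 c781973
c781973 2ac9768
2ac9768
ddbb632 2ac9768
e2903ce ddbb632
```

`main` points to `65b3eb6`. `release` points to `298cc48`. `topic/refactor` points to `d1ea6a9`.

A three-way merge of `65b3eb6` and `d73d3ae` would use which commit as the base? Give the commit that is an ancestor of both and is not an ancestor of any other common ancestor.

c781973

Ancestors of 65b3eb6: {2ac9768, 65b3eb6, 9b67fa4, c781973, ddbb632, e2903ce}.
Ancestors of d73d3ae: {2ac9768, c781973, d73d3ae}.
Common ancestors: {2ac9768, c781973}.
Among these, c781973 is not an ancestor of any other common ancestor — it is the merge base.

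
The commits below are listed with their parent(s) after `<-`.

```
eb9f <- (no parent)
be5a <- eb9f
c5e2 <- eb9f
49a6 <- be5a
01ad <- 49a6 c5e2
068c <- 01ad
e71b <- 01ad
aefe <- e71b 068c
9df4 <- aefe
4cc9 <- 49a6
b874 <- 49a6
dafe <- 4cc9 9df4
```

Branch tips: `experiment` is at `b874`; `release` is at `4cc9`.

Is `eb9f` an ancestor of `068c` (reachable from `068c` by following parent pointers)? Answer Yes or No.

Yes

Ancestors of 068c (commits reachable by following parents): {01ad, 068c, 49a6, be5a, c5e2, eb9f}.
eb9f is in that set, so it is an ancestor of 068c.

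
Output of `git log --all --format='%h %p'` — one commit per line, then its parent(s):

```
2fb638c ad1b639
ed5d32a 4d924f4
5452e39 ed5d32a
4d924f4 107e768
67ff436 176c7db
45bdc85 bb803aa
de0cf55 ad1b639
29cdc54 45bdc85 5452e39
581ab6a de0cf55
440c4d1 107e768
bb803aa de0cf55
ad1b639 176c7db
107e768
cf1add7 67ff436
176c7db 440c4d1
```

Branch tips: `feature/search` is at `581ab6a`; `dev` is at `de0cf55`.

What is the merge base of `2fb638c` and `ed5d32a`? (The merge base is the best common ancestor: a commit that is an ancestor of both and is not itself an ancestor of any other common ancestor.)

Ancestors of 2fb638c: {107e768, 176c7db, 2fb638c, 440c4d1, ad1b639}.
Ancestors of ed5d32a: {107e768, 4d924f4, ed5d32a}.
Common ancestors: {107e768}.
The only common ancestor is 107e768, so it is the merge base.

107e768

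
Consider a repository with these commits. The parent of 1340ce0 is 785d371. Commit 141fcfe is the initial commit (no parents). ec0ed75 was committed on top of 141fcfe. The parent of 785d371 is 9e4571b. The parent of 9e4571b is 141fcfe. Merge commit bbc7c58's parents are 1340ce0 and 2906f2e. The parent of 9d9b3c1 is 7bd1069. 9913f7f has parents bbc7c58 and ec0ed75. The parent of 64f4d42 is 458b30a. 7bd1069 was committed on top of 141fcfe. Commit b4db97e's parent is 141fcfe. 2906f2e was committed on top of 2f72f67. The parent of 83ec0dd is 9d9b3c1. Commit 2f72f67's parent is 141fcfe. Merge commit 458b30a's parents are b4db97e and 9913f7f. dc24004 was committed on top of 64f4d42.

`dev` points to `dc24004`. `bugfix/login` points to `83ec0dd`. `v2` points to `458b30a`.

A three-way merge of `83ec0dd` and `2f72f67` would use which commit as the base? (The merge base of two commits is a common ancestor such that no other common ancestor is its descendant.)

141fcfe

Ancestors of 83ec0dd: {141fcfe, 7bd1069, 83ec0dd, 9d9b3c1}.
Ancestors of 2f72f67: {141fcfe, 2f72f67}.
Common ancestors: {141fcfe}.
The only common ancestor is 141fcfe, so it is the merge base.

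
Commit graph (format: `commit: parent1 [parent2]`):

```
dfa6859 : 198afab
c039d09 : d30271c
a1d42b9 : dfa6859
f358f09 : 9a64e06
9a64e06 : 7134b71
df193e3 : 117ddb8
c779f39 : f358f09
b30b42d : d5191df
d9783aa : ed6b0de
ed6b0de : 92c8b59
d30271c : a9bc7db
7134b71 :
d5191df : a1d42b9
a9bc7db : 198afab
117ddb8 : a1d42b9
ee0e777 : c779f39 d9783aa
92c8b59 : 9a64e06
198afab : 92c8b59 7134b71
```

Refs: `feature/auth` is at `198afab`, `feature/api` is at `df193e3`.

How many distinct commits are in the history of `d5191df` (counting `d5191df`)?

Walking parent pointers from d5191df: reachable set = {198afab, 7134b71, 92c8b59, 9a64e06, a1d42b9, d5191df, dfa6859}.
That is 7 commits.

7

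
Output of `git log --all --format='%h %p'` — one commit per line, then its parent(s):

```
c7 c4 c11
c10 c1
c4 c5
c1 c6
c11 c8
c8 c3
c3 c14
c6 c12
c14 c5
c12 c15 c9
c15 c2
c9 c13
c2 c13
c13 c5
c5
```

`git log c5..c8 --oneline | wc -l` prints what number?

3

Reachable from c8: {c14, c3, c5, c8}.
Reachable from c5: {c5}.
In c8's history but not c5's: {c14, c3, c8} — 3 commits.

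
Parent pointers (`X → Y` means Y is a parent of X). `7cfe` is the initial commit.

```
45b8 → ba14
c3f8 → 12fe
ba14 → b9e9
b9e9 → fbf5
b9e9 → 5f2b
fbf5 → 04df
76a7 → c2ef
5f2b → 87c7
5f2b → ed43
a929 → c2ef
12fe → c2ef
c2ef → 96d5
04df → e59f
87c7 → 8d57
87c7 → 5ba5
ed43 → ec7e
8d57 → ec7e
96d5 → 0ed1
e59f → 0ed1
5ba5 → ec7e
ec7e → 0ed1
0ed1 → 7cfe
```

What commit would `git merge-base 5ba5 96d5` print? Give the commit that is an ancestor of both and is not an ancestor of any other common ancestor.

0ed1

Ancestors of 5ba5: {0ed1, 5ba5, 7cfe, ec7e}.
Ancestors of 96d5: {0ed1, 7cfe, 96d5}.
Common ancestors: {0ed1, 7cfe}.
Among these, 0ed1 is not an ancestor of any other common ancestor — it is the merge base.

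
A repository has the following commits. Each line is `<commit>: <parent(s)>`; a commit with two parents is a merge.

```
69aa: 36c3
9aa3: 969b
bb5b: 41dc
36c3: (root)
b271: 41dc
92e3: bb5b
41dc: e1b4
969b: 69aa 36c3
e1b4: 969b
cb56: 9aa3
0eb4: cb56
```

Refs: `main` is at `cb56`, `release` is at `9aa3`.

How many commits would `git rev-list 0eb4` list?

6

Walking parent pointers from 0eb4: reachable set = {0eb4, 36c3, 69aa, 969b, 9aa3, cb56}.
That is 6 commits.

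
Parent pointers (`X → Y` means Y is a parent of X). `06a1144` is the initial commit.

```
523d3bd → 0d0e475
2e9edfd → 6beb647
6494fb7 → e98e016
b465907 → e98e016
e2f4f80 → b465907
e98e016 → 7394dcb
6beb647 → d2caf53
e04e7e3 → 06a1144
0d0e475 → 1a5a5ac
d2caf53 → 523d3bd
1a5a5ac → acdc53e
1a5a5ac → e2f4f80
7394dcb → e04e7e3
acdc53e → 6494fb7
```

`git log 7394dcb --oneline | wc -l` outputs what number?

3

Walking parent pointers from 7394dcb: reachable set = {06a1144, 7394dcb, e04e7e3}.
That is 3 commits.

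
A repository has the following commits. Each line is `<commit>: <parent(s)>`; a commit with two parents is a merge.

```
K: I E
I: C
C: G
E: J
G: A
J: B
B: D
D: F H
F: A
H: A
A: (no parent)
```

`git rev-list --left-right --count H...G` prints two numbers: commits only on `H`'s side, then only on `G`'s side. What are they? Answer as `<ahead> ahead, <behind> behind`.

Reachable from H: {A, H}.
Reachable from G: {A, G}.
Only in H's history (ahead): {H} — 1.
Only in G's history (behind): {G} — 1.

1 ahead, 1 behind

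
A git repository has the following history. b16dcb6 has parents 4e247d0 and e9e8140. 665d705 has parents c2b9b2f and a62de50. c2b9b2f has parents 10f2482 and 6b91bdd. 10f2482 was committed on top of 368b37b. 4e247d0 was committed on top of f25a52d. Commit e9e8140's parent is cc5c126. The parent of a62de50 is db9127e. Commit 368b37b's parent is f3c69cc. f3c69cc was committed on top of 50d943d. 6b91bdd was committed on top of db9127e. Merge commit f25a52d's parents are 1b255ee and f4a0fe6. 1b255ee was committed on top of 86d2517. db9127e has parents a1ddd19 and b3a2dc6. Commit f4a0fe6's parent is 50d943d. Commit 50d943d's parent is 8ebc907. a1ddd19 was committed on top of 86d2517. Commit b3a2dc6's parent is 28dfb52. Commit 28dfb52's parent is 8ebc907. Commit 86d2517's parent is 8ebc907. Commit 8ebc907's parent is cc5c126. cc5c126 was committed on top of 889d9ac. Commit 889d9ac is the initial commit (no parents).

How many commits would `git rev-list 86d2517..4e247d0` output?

Reachable from 4e247d0: {1b255ee, 4e247d0, 50d943d, 86d2517, 889d9ac, 8ebc907, cc5c126, f25a52d, f4a0fe6}.
Reachable from 86d2517: {86d2517, 889d9ac, 8ebc907, cc5c126}.
In 4e247d0's history but not 86d2517's: {1b255ee, 4e247d0, 50d943d, f25a52d, f4a0fe6} — 5 commits.

5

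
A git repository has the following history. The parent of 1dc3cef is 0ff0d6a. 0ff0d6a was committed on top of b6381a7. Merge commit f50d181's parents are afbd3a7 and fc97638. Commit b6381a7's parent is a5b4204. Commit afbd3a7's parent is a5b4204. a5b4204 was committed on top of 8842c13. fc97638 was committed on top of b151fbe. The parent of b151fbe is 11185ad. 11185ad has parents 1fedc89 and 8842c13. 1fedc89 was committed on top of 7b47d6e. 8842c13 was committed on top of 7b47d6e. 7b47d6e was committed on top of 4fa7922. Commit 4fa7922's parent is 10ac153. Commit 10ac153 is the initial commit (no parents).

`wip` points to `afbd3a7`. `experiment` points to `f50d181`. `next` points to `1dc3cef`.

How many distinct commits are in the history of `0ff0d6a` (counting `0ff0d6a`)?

7

Walking parent pointers from 0ff0d6a: reachable set = {0ff0d6a, 10ac153, 4fa7922, 7b47d6e, 8842c13, a5b4204, b6381a7}.
That is 7 commits.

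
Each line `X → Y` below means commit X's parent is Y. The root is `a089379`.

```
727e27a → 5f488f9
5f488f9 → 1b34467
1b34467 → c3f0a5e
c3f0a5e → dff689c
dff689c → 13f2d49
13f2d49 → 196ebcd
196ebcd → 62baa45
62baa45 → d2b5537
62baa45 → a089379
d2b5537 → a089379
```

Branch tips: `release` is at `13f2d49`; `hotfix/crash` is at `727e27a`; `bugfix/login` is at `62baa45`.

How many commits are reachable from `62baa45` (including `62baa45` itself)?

Walking parent pointers from 62baa45: reachable set = {62baa45, a089379, d2b5537}.
That is 3 commits.

3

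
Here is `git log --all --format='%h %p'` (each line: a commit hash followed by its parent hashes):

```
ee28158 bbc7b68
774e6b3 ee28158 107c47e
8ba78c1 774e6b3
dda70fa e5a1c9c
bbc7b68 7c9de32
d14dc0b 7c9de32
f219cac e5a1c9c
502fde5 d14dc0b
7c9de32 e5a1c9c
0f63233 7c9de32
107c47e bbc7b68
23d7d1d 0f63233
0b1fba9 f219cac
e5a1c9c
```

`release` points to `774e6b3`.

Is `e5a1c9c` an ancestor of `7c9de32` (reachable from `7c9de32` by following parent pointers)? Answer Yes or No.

Ancestors of 7c9de32 (commits reachable by following parents): {7c9de32, e5a1c9c}.
e5a1c9c is in that set, so it is an ancestor of 7c9de32.

Yes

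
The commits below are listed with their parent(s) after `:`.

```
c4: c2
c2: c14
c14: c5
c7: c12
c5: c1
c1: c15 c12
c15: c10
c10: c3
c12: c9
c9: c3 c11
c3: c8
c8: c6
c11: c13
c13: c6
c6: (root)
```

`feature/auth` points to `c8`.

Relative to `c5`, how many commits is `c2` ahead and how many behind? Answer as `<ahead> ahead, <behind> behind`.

Reachable from c2: {c1, c10, c11, c12, c13, c14, c15, c2, c3, c5, c6, c8, c9}.
Reachable from c5: {c1, c10, c11, c12, c13, c15, c3, c5, c6, c8, c9}.
Only in c2's history (ahead): {c14, c2} — 2.
Only in c5's history (behind): {} — 0.

2 ahead, 0 behind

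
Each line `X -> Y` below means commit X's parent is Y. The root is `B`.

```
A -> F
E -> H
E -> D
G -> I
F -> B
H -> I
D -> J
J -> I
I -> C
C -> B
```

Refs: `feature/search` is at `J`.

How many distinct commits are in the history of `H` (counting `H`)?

Walking parent pointers from H: reachable set = {B, C, H, I}.
That is 4 commits.

4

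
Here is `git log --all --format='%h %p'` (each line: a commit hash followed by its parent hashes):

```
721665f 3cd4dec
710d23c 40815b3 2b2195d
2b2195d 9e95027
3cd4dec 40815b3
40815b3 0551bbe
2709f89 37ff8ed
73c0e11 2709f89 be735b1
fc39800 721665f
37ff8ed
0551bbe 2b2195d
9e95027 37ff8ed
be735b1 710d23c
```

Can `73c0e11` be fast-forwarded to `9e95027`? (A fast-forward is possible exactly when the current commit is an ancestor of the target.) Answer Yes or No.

No

A fast-forward from 73c0e11 to 9e95027 is possible iff 73c0e11 is an ancestor of 9e95027.
Ancestors of 9e95027: {37ff8ed, 9e95027}.
73c0e11 is not among them, so fast-forward is not possible.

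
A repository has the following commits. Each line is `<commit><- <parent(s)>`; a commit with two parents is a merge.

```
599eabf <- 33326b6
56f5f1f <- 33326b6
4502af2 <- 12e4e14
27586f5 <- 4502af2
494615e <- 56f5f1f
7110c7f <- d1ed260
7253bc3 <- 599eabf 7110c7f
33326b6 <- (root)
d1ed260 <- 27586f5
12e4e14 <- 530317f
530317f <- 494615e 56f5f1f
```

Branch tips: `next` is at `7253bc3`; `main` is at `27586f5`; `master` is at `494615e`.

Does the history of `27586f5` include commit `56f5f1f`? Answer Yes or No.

Ancestors of 27586f5 (commits reachable by following parents): {12e4e14, 27586f5, 33326b6, 4502af2, 494615e, 530317f, 56f5f1f}.
56f5f1f is in that set, so it is an ancestor of 27586f5.

Yes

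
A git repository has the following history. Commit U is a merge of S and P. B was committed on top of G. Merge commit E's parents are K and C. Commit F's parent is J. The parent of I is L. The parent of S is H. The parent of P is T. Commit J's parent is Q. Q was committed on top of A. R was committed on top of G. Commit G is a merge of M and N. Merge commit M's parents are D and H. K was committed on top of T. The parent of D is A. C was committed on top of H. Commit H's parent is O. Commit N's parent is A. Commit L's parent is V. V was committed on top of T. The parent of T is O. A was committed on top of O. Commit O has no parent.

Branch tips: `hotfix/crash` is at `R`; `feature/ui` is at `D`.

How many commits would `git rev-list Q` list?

3

Walking parent pointers from Q: reachable set = {A, O, Q}.
That is 3 commits.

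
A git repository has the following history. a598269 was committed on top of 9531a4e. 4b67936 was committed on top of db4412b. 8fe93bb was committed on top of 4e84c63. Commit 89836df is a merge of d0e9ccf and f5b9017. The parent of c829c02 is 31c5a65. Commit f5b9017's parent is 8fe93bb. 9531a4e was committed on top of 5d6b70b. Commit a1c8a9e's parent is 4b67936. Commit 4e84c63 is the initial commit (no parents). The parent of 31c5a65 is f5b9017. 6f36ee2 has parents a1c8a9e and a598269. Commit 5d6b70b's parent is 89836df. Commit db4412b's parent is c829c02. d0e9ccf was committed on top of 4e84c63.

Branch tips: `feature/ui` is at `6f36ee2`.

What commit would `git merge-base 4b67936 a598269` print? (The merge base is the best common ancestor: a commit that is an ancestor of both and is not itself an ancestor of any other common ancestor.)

f5b9017

Ancestors of 4b67936: {31c5a65, 4b67936, 4e84c63, 8fe93bb, c829c02, db4412b, f5b9017}.
Ancestors of a598269: {4e84c63, 5d6b70b, 89836df, 8fe93bb, 9531a4e, a598269, d0e9ccf, f5b9017}.
Common ancestors: {4e84c63, 8fe93bb, f5b9017}.
Among these, f5b9017 is not an ancestor of any other common ancestor — it is the merge base.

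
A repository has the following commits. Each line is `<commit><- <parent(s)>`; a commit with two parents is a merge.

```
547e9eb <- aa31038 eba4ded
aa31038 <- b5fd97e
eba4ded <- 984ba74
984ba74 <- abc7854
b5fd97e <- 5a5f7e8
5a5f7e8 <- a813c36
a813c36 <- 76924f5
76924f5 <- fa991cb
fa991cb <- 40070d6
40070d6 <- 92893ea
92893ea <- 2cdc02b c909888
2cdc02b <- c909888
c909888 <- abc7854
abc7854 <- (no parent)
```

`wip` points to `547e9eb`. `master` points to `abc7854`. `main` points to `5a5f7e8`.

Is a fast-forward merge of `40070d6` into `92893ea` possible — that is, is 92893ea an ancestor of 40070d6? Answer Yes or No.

A fast-forward from 92893ea to 40070d6 is possible iff 92893ea is an ancestor of 40070d6.
Ancestors of 40070d6: {2cdc02b, 40070d6, 92893ea, abc7854, c909888}.
92893ea is among them, so fast-forward is possible.

Yes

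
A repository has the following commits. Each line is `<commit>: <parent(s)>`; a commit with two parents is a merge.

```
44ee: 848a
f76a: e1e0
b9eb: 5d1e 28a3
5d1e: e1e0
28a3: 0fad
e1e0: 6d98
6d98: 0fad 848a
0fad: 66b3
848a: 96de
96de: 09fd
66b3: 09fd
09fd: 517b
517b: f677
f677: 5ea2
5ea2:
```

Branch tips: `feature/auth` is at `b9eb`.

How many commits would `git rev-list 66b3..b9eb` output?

8

Reachable from b9eb: {09fd, 0fad, 28a3, 517b, 5d1e, 5ea2, 66b3, 6d98, 848a, 96de, b9eb, e1e0, f677}.
Reachable from 66b3: {09fd, 517b, 5ea2, 66b3, f677}.
In b9eb's history but not 66b3's: {0fad, 28a3, 5d1e, 6d98, 848a, 96de, b9eb, e1e0} — 8 commits.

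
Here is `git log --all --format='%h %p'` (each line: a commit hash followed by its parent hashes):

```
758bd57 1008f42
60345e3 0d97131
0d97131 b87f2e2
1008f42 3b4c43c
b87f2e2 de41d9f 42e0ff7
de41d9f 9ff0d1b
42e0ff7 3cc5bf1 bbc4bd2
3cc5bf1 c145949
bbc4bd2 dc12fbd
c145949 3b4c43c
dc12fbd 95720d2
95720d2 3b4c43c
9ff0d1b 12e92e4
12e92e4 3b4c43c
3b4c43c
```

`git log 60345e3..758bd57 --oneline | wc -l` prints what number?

2

Reachable from 758bd57: {1008f42, 3b4c43c, 758bd57}.
Reachable from 60345e3: {0d97131, 12e92e4, 3b4c43c, 3cc5bf1, 42e0ff7, 60345e3, 95720d2, 9ff0d1b, b87f2e2, bbc4bd2, c145949, dc12fbd, de41d9f}.
In 758bd57's history but not 60345e3's: {1008f42, 758bd57} — 2 commits.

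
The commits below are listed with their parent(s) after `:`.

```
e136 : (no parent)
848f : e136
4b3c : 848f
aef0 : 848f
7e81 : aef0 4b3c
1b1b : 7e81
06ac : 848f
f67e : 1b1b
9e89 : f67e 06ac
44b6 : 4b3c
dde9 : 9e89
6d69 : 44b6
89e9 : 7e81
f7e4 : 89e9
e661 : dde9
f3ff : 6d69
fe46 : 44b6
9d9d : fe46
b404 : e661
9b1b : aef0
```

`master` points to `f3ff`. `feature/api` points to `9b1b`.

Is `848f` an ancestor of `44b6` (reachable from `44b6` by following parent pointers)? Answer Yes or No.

Yes

Ancestors of 44b6 (commits reachable by following parents): {44b6, 4b3c, 848f, e136}.
848f is in that set, so it is an ancestor of 44b6.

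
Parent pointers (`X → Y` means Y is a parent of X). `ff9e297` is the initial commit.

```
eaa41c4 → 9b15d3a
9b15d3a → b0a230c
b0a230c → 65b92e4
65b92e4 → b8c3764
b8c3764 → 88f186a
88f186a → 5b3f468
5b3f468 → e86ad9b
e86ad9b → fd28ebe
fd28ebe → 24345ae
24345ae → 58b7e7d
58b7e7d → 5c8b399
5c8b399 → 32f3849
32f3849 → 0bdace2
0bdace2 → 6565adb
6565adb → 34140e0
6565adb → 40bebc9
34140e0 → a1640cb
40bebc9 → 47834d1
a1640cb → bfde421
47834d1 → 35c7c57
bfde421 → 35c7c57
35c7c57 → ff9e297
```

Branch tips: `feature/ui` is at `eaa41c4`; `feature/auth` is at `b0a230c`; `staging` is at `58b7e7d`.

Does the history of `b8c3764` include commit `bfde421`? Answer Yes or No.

Yes

Ancestors of b8c3764 (commits reachable by following parents): {0bdace2, 24345ae, 32f3849, 34140e0, 35c7c57, 40bebc9, 47834d1, 58b7e7d, 5b3f468, 5c8b399, 6565adb, 88f186a, a1640cb, b8c3764, bfde421, e86ad9b, fd28ebe, ff9e297}.
bfde421 is in that set, so it is an ancestor of b8c3764.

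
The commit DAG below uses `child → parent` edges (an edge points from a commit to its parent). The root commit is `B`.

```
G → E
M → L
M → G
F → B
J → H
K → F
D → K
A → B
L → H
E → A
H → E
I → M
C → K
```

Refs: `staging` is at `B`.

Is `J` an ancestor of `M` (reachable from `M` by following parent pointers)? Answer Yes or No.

Ancestors of M: {A, B, E, G, H, L, M}.
J is not in that set, so it is not an ancestor of M.

No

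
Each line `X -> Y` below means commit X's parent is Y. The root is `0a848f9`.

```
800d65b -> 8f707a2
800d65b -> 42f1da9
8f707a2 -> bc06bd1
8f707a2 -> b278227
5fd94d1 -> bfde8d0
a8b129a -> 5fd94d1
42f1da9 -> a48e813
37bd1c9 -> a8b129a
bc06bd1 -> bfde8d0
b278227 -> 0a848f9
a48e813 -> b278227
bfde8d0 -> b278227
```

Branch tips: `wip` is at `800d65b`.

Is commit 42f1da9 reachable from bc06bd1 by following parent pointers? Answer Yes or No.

Ancestors of bc06bd1: {0a848f9, b278227, bc06bd1, bfde8d0}.
42f1da9 is not in that set, so it is not an ancestor of bc06bd1.

No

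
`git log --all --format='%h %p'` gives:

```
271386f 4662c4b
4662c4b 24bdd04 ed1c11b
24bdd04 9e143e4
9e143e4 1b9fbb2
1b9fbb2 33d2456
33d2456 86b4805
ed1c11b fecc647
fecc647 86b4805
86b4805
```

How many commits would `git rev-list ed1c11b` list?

3

Walking parent pointers from ed1c11b: reachable set = {86b4805, ed1c11b, fecc647}.
That is 3 commits.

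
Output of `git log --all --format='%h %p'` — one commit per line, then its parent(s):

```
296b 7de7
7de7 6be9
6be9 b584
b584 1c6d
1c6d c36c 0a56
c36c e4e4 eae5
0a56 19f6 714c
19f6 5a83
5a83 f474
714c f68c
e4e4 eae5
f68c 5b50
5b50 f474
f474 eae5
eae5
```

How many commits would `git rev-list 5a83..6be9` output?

Reachable from 6be9: {0a56, 19f6, 1c6d, 5a83, 5b50, 6be9, 714c, b584, c36c, e4e4, eae5, f474, f68c}.
Reachable from 5a83: {5a83, eae5, f474}.
In 6be9's history but not 5a83's: {0a56, 19f6, 1c6d, 5b50, 6be9, 714c, b584, c36c, e4e4, f68c} — 10 commits.

10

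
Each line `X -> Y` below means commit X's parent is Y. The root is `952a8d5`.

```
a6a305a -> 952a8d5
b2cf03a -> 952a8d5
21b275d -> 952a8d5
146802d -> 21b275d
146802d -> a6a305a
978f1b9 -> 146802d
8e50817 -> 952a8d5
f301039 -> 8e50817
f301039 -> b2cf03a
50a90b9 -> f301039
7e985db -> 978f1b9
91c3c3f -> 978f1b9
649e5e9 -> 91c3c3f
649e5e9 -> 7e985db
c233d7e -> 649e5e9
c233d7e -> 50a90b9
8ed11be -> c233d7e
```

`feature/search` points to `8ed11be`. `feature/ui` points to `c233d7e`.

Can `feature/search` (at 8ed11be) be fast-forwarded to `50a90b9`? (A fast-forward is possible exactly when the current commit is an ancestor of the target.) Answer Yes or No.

A fast-forward from 8ed11be to 50a90b9 is possible iff 8ed11be is an ancestor of 50a90b9.
Ancestors of 50a90b9: {50a90b9, 8e50817, 952a8d5, b2cf03a, f301039}.
8ed11be is not among them, so fast-forward is not possible.

No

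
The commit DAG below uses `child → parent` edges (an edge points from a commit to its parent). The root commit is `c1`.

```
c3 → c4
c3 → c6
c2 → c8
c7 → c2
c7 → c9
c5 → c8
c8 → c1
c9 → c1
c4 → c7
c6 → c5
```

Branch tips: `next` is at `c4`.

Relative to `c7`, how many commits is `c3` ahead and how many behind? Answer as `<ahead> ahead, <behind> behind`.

4 ahead, 0 behind

Reachable from c3: {c1, c2, c3, c4, c5, c6, c7, c8, c9}.
Reachable from c7: {c1, c2, c7, c8, c9}.
Only in c3's history (ahead): {c3, c4, c5, c6} — 4.
Only in c7's history (behind): {} — 0.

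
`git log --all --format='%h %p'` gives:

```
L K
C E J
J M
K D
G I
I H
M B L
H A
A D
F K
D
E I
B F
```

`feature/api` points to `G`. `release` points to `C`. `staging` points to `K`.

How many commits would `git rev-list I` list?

4

Walking parent pointers from I: reachable set = {A, D, H, I}.
That is 4 commits.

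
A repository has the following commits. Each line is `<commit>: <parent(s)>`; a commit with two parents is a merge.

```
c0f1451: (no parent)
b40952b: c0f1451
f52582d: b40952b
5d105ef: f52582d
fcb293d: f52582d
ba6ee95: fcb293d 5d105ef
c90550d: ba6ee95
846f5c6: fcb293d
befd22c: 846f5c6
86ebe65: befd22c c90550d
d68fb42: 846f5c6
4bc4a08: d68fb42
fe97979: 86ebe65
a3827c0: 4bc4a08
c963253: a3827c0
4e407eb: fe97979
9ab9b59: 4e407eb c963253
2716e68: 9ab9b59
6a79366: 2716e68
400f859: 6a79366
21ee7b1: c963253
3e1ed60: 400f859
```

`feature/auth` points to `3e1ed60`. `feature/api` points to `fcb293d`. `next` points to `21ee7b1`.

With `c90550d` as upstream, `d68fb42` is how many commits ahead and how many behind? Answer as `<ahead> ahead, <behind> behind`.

2 ahead, 3 behind

Reachable from d68fb42: {846f5c6, b40952b, c0f1451, d68fb42, f52582d, fcb293d}.
Reachable from c90550d: {5d105ef, b40952b, ba6ee95, c0f1451, c90550d, f52582d, fcb293d}.
Only in d68fb42's history (ahead): {846f5c6, d68fb42} — 2.
Only in c90550d's history (behind): {5d105ef, ba6ee95, c90550d} — 3.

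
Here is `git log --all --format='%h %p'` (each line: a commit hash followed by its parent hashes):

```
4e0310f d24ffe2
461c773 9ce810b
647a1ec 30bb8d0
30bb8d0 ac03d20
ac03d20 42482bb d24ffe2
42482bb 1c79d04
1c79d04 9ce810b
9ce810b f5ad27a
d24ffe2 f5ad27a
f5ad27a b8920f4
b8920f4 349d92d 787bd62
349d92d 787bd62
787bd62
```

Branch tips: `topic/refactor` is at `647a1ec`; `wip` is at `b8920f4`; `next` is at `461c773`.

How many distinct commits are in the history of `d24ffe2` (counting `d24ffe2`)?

5

Walking parent pointers from d24ffe2: reachable set = {349d92d, 787bd62, b8920f4, d24ffe2, f5ad27a}.
That is 5 commits.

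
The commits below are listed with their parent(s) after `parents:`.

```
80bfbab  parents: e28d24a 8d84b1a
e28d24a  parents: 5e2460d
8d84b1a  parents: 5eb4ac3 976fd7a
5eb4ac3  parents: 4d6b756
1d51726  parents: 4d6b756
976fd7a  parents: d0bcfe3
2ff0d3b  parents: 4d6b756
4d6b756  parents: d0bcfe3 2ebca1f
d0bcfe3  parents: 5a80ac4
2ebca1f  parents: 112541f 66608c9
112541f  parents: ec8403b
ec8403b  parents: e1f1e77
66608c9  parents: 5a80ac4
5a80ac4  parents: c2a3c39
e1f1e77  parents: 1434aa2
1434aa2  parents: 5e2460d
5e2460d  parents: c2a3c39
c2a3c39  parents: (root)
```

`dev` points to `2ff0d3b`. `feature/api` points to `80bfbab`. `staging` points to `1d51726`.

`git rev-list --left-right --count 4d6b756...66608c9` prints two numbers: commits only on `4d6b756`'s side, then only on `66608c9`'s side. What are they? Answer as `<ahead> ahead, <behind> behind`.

8 ahead, 0 behind

Reachable from 4d6b756: {112541f, 1434aa2, 2ebca1f, 4d6b756, 5a80ac4, 5e2460d, 66608c9, c2a3c39, d0bcfe3, e1f1e77, ec8403b}.
Reachable from 66608c9: {5a80ac4, 66608c9, c2a3c39}.
Only in 4d6b756's history (ahead): {112541f, 1434aa2, 2ebca1f, 4d6b756, 5e2460d, d0bcfe3, e1f1e77, ec8403b} — 8.
Only in 66608c9's history (behind): {} — 0.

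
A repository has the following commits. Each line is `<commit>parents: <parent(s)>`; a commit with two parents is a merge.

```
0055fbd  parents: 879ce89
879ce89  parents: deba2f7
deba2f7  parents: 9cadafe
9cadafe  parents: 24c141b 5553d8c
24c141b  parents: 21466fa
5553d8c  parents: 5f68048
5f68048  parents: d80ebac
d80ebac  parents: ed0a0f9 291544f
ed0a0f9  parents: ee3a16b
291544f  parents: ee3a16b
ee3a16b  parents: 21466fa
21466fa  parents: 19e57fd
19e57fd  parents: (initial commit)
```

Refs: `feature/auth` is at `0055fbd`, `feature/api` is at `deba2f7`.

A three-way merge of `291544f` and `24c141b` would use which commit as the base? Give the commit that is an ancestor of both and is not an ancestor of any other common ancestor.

21466fa

Ancestors of 291544f: {19e57fd, 21466fa, 291544f, ee3a16b}.
Ancestors of 24c141b: {19e57fd, 21466fa, 24c141b}.
Common ancestors: {19e57fd, 21466fa}.
Among these, 21466fa is not an ancestor of any other common ancestor — it is the merge base.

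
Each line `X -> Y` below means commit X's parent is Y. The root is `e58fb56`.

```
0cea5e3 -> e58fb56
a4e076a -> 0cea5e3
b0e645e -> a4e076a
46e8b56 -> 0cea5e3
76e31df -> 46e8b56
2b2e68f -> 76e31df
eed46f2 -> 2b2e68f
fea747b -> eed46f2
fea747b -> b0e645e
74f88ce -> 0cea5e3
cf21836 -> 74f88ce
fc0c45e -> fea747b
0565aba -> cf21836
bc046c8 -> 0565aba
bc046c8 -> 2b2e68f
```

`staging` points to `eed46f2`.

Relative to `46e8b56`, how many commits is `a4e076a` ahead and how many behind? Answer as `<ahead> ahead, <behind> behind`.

1 ahead, 1 behind

Reachable from a4e076a: {0cea5e3, a4e076a, e58fb56}.
Reachable from 46e8b56: {0cea5e3, 46e8b56, e58fb56}.
Only in a4e076a's history (ahead): {a4e076a} — 1.
Only in 46e8b56's history (behind): {46e8b56} — 1.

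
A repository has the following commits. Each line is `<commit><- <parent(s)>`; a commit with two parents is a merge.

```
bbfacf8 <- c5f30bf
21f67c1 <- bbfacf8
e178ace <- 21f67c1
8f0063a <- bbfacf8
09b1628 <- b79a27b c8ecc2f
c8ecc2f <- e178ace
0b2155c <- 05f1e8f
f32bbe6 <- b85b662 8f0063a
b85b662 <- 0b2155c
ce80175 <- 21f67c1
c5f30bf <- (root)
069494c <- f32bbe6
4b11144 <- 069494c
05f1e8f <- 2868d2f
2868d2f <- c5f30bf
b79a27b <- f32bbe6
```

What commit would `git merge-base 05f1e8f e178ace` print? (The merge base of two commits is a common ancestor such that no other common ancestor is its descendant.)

Ancestors of 05f1e8f: {05f1e8f, 2868d2f, c5f30bf}.
Ancestors of e178ace: {21f67c1, bbfacf8, c5f30bf, e178ace}.
Common ancestors: {c5f30bf}.
The only common ancestor is c5f30bf, so it is the merge base.

c5f30bf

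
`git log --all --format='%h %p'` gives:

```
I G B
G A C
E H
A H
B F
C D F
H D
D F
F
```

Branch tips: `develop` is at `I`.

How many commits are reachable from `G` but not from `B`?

5

Reachable from G: {A, C, D, F, G, H}.
Reachable from B: {B, F}.
In G's history but not B's: {A, C, D, G, H} — 5 commits.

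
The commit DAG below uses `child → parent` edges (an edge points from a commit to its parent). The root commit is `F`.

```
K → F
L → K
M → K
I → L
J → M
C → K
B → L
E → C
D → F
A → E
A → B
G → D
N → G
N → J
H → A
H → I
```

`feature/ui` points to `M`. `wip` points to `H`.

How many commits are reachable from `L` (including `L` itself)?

3

Walking parent pointers from L: reachable set = {F, K, L}.
That is 3 commits.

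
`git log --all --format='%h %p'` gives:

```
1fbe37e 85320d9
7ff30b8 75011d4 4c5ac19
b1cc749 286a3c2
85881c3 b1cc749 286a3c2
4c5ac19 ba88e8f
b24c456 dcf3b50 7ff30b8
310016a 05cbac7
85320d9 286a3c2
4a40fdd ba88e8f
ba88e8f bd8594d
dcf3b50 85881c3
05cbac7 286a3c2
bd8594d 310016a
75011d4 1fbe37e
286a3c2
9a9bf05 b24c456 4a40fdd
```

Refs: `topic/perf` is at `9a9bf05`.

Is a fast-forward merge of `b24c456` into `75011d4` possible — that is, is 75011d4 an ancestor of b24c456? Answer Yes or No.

Yes

A fast-forward from 75011d4 to b24c456 is possible iff 75011d4 is an ancestor of b24c456.
Ancestors of b24c456: {05cbac7, 1fbe37e, 286a3c2, 310016a, 4c5ac19, 75011d4, 7ff30b8, 85320d9, 85881c3, b1cc749, b24c456, ba88e8f, bd8594d, dcf3b50}.
75011d4 is among them, so fast-forward is possible.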